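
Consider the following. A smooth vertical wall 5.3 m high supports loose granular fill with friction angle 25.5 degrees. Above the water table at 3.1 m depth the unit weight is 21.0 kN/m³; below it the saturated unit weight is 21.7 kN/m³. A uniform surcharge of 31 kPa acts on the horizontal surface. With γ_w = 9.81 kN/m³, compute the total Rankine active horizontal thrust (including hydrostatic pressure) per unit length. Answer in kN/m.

K_a = tan²(45° − φ/2) = 0.3981.
γ' = 21.7 − 9.81 = 11.89 kN/m³. h₂ = H − d_w = 2.2 m.
σ'_h: at surface K_a·q = 12.34; at WT K_a(q+γd_w) = 38.26; at base K_a(q+γd_w+γ'h₂) = 48.67 kPa.
P₁ = ½(12.34+38.26)×3.1 = 78.43; P₂ = ½(38.26+48.67)×2.2 = 95.62; P_w = ½γ_w h₂² = 23.74.
Total = 78.43+95.62+23.74 = 197.8 kN/m.

198 kN/m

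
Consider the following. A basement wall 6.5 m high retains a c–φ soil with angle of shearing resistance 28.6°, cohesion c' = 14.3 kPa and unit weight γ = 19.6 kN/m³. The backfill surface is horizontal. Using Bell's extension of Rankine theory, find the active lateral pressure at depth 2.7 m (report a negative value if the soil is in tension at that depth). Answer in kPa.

K_a = (1 − sin φ)/(1 + sin φ) = 0.3525.
σ_a = K_a γ z − 2c√K_a = 0.3525×19.6×2.7 − 2×14.3×0.5938 = 1.675 kPa.

1.68 kPa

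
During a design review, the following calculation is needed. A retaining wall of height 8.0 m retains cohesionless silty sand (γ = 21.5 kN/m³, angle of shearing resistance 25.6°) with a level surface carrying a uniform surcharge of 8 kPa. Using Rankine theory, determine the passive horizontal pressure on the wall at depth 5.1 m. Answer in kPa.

297 kPa

K_p = (1 + sin φ)/(1 − sin φ) = 2.522.
σ_v = γz + q = 21.5 × 5.1 + 8 = 117.6 kPa.
σ_h = K_p σ_v = 2.522 × 117.6 = 296.7 kPa.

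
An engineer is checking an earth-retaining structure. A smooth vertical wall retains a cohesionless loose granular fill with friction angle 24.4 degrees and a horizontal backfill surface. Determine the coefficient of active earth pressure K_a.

K_a = (1 − sin φ)/(1 + sin φ) = (1 − sin 24.4°)/(1 + sin 24.4°) = 0.4153.

0.415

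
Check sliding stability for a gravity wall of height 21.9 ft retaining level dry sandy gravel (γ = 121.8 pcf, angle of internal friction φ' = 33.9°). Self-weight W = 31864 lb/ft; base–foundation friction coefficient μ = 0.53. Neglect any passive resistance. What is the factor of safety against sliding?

K_a = tan²(45° − 33.9°/2) = 0.2839.
P_a = ½K_aγH² = 0.5×0.2839×121.8×21.9² = 8292 lb/ft, acting at H/3 = 7.300 ft above the base.
FS_sliding = μW / P_a = 0.53×31864 / 8292 = 2.037.

2.04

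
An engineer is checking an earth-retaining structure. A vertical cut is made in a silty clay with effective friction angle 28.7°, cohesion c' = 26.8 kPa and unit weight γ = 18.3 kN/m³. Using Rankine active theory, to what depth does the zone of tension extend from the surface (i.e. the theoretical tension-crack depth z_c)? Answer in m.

K_a = tan²(45° − 28.7°/2) = 0.3511; √K_a = 0.5926.
The active pressure is zero where K_a γ z = 2c√K_a, so z_c = 2c/(γ√K_a) = 2×26.8/(18.3×0.5926) = 4.943 m.

4.94 m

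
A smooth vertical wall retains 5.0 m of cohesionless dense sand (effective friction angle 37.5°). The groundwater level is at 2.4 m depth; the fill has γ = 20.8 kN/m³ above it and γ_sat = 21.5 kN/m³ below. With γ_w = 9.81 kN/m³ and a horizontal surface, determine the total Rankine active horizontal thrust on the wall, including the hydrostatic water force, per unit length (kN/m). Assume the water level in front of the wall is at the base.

88.9 kN/m

K_a = tan²(45° − φ/2) = 0.2432.
γ' = 21.5 − 9.81 = 11.69 kN/m³. Depth below WT = 2.6 m.
σ'_h at WT = K_a γ d_w = 12.14 kPa; at base = 12.14 + K_a γ' × 2.6 = 19.53 kPa.
P₁ (0–2.4 m) = ½×12.14×2.4 = 14.57. P₂ (2.4–5.0 m) = ½(12.14+19.53)×2.6 = 41.17.
P_w = ½ γ_w h₂² = 0.5×9.81×2.6² = 33.16. Total = 14.57+41.17+33.16 = 88.90 kN/m.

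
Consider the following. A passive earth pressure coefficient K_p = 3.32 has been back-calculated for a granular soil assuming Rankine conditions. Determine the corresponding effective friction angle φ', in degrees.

K_p = (1+sin φ)/(1−sin φ) ⇒ sin φ = (K_p − 1)/(K_p + 1) = 0.5370.
φ = arcsin(0.5370) = 32.48°.

32.5°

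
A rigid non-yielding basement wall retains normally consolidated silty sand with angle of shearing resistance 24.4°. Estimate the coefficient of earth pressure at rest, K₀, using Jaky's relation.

0.587

K₀ = 1 − sin φ' = 1 − sin 24.4° = 0.5869.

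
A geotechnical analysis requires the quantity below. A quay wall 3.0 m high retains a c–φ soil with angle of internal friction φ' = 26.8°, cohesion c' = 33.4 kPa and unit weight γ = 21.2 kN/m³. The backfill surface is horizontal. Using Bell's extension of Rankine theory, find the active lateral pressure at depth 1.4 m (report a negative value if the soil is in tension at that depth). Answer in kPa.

-29.9 kPa

K_a = (1 − sin φ)/(1 + sin φ) = 0.3785.
σ_a = K_a γ z − 2c√K_a = 0.3785×21.2×1.4 − 2×33.4×0.6152 = -29.86 kPa.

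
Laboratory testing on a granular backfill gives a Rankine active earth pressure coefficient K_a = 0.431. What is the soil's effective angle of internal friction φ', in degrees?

23.4°

K_a = tan²(45° − φ/2) ⇒ 45° − φ/2 = arctan(√0.431) = 33.29°.
φ = 2(45° − 33.29°) = 23.43°.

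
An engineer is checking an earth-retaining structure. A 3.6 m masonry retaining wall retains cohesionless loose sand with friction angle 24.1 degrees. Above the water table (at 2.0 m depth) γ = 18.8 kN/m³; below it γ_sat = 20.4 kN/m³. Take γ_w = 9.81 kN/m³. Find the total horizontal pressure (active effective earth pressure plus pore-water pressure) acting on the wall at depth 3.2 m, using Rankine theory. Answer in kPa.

32.9 kPa

K_a = (1 − sin φ)/(1 + sin φ) = 0.4201.
γ' = 20.4 − 9.81 = 10.59 kN/m³.
Effective vertical stress at 3.2 m: σ'_v = 18.8×2.0 + 10.59×1.20 = 50.31 kPa.
σ'_h = K_a σ'_v = 0.4201 × 50.31 = 21.14 kPa; u = γ_w × 1.20 = 11.77 kPa.
Total σ_h = 21.14 + 11.77 = 32.91 kPa.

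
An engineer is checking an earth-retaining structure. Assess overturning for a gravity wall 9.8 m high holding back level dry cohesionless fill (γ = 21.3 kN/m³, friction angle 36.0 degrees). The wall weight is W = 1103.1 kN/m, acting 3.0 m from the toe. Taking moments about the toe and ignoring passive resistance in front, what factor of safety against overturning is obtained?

3.82

K_a = tan²(45° − 36.0°/2) = 0.2596.
P_a = ½K_aγH² = 0.5×0.2596×21.3×9.8² = 265.5 kN/m, acting at H/3 = 3.267 m above the base.
Overturning moment M_o = P_a × H/3 = 265.5 × 3.267 = 867.4.
Resisting moment M_r = W × 3.0 = 1103.1 × 3.0 = 3309.
FS_overturning = M_r/M_o = 3309/867.4 = 3.815.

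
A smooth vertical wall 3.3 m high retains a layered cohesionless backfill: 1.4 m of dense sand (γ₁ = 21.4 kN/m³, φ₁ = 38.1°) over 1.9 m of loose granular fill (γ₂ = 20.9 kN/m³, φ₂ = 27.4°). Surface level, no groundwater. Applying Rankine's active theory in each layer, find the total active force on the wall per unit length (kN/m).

K_a1 = tan²(45°−38.1°/2) = 0.2368; K_a2 = tan²(45°−27.4°/2) = 0.3697.
Layer 1: σ at base = K_a1 γ₁ h₁ = 7.095 kPa; P₁ = ½×7.095×1.4 = 4.967.
Layer 2: σ_v at top = γ₁h₁ = 29.96; σ_h top = K_a2×29.96 = 11.08; σ_h base = K_a2×(29.96+20.9×1.9) = 25.76.
P₂ = ½(11.08+25.76)×1.9 = 34.99. Total P_a = 4.967+34.99 = 39.96 kN/m.

40.0 kN/m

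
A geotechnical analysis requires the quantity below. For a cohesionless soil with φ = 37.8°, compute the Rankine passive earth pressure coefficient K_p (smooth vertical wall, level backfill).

K_p = (1 + sin φ)/(1 − sin φ) = tan²(45° + 37.8°/2) = 4.167.

4.17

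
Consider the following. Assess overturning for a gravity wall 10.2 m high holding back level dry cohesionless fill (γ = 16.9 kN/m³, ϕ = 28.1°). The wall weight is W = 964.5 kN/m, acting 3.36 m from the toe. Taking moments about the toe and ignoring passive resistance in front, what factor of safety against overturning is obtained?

3.01

K_a = tan²(45° − 28.1°/2) = 0.3596.
P_a = ½K_aγH² = 0.5×0.3596×16.9×10.2² = 316.1 kN/m, acting at H/3 = 3.400 m above the base.
Overturning moment M_o = P_a × H/3 = 316.1 × 3.400 = 1075.
Resisting moment M_r = W × 3.36 = 964.5 × 3.36 = 3241.
FS_overturning = M_r/M_o = 3241/1075 = 3.015.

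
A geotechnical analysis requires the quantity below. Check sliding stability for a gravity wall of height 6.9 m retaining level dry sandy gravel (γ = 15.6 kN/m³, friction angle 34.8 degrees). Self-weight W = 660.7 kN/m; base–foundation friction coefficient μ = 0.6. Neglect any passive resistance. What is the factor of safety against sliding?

K_a = tan²(45° − 34.8°/2) = 0.2733.
P_a = ½K_aγH² = 0.5×0.2733×15.6×6.9² = 101.5 kN/m, acting at H/3 = 2.300 m above the base.
FS_sliding = μW / P_a = 0.6×660.7 / 101.5 = 3.906.

3.91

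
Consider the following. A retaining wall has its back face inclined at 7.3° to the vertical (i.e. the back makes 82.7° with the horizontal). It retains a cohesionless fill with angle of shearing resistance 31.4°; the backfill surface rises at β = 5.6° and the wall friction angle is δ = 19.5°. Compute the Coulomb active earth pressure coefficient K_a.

K_a = sin²(α+φ) / [sin²α · sin(α−δ) · (1 + √{sin(φ+δ)sin(φ−β) / (sin(α−δ)sin(α+β))})²].
With α = 82.7°, φ = 31.4°, δ = 19.5°, β = 5.6°: K_a = 0.3637.

0.364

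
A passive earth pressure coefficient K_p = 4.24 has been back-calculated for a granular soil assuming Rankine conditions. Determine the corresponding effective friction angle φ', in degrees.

38.2°

K_p = (1+sin φ)/(1−sin φ) ⇒ sin φ = (K_p − 1)/(K_p + 1) = 0.6183.
φ = arcsin(0.6183) = 38.19°.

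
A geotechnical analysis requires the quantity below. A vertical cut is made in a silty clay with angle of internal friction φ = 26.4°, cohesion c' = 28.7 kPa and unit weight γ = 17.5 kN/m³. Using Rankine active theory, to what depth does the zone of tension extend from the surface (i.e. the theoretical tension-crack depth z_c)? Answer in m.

5.29 m

K_a = tan²(45° − 26.4°/2) = 0.3844; √K_a = 0.6200.
The active pressure is zero where K_a γ z = 2c√K_a, so z_c = 2c/(γ√K_a) = 2×28.7/(17.5×0.6200) = 5.290 m.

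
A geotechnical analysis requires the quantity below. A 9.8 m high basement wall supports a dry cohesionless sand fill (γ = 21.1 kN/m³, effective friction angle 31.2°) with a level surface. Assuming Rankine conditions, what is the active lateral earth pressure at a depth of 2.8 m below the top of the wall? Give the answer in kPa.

K_a = (1 − sin φ)/(1 + sin φ) = 0.3175.
σ_h = K_a γ z = 0.3175 × 21.1 × 2.8 = 18.76 kPa.

18.8 kPa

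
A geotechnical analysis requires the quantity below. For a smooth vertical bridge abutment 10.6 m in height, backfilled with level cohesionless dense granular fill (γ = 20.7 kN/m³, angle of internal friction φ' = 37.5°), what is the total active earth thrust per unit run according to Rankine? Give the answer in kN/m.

K_a = tan²(45° − φ/2) = 0.2432.
P_a = ½ K_a γ H² = 0.5 × 0.2432 × 20.7 × 10.6² = 282.8 kN/m.

283 kN/m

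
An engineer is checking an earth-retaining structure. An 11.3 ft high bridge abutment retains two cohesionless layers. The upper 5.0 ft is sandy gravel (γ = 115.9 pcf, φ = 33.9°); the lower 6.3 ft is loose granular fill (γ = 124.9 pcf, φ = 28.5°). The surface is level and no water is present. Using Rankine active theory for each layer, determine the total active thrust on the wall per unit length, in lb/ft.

2580 lb/ft

K_a1 = tan²(45°−33.9°/2) = 0.2839; K_a2 = tan²(45°−28.5°/2) = 0.3540.
Layer 1: σ at base = K_a1 γ₁ h₁ = 164.5 psf; P₁ = ½×164.5×5.0 = 411.3.
Layer 2: σ_v at top = γ₁h₁ = 579.5; σ_h top = K_a2×579.5 = 205.1; σ_h base = K_a2×(579.5+124.9×6.3) = 483.6.
P₂ = ½(205.1+483.6)×6.3 = 2170. Total P_a = 411.3+2170 = 2581 lb/ft.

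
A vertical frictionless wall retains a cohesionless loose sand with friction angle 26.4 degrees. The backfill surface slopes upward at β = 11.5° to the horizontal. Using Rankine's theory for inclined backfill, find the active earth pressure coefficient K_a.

0.414

K_a = cos β · (cos β − √(cos²β − cos²φ)) / (cos β + √(cos²β − cos²φ)).
cos β = 0.9799, cos φ = 0.8957, √(cos²β − cos²φ) = 0.3974.
K_a = 0.9799 × (0.9799 − 0.3974)/(0.9799 + 0.3974) = 0.4144.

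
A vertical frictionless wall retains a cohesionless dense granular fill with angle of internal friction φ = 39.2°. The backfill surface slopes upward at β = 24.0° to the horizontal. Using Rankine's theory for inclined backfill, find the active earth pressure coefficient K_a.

0.281

K_a = cos β · (cos β − √(cos²β − cos²φ)) / (cos β + √(cos²β − cos²φ)).
cos β = 0.9135, cos φ = 0.7749, √(cos²β − cos²φ) = 0.4838.
K_a = 0.9135 × (0.9135 − 0.4838)/(0.9135 + 0.4838) = 0.2810.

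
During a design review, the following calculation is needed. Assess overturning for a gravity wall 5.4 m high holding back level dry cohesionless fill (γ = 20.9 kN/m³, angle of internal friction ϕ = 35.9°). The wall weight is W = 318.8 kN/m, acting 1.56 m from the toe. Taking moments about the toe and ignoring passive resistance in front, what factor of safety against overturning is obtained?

K_a = tan²(45° − 35.9°/2) = 0.2607.
P_a = ½K_aγH² = 0.5×0.2607×20.9×5.4² = 79.45 kN/m, acting at H/3 = 1.800 m above the base.
Overturning moment M_o = P_a × H/3 = 79.45 × 1.800 = 143.0.
Resisting moment M_r = W × 1.56 = 318.8 × 1.56 = 497.3.
FS_overturning = M_r/M_o = 497.3/143.0 = 3.477.

3.48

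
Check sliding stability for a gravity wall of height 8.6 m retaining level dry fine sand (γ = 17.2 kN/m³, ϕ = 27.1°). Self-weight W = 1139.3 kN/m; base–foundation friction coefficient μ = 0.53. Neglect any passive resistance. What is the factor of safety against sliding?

K_a = tan²(45° − 27.1°/2) = 0.3741.
P_a = ½K_aγH² = 0.5×0.3741×17.2×8.6² = 237.9 kN/m, acting at H/3 = 2.867 m above the base.
FS_sliding = μW / P_a = 0.53×1139.3 / 237.9 = 2.538.

2.54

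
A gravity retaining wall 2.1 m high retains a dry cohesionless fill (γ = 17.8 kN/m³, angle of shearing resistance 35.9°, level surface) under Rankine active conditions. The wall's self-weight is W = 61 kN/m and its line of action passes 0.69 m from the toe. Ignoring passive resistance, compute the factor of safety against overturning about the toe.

5.88

K_a = tan²(45° − 35.9°/2) = 0.2607.
P_a = ½K_aγH² = 0.5×0.2607×17.8×2.1² = 10.23 kN/m, acting at H/3 = 0.7000 m above the base.
Overturning moment M_o = P_a × H/3 = 10.23 × 0.7000 = 7.164.
Resisting moment M_r = W × 0.69 = 61 × 0.69 = 42.09.
FS_overturning = M_r/M_o = 42.09/7.164 = 5.876.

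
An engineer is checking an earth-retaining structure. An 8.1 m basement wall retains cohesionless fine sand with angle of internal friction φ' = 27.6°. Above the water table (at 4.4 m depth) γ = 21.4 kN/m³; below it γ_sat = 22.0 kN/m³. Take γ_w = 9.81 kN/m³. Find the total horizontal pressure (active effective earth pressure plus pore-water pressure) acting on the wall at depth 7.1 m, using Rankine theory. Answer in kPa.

K_a = (1 − sin φ)/(1 + sin φ) = 0.3668.
γ' = 22.0 − 9.81 = 12.19 kN/m³.
Effective vertical stress at 7.1 m: σ'_v = 21.4×4.4 + 12.19×2.70 = 127.1 kPa.
σ'_h = K_a σ'_v = 0.3668 × 127.1 = 46.61 kPa; u = γ_w × 2.70 = 26.49 kPa.
Total σ_h = 46.61 + 26.49 = 73.09 kPa.

73.1 kPa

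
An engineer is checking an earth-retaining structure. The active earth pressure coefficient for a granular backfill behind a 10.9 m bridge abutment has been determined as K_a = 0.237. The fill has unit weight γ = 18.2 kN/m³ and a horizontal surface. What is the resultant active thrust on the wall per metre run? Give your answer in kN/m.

256 kN/m

P = ½ K_a γ H² = 0.5 × 0.237 × 18.2 × 10.9² = 256.2 kN/m.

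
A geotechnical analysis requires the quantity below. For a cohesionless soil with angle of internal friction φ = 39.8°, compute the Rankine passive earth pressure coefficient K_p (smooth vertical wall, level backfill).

K_p = (1 + sin φ)/(1 − sin φ) = tan²(45° + 39.8°/2) = 4.557.

4.56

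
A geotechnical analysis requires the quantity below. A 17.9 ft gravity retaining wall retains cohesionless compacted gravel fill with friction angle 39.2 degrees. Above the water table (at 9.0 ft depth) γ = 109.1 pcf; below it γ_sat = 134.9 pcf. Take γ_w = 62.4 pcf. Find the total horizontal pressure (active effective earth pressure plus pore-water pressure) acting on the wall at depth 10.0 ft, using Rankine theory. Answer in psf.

300 psf

K_a = (1 − sin φ)/(1 + sin φ) = 0.2255.
γ' = 134.9 − 62.4 = 72.50 pcf.
Effective vertical stress at 10.0 ft: σ'_v = 109.1×9.0 + 72.50×1.00 = 1054 psf.
σ'_h = K_a σ'_v = 0.2255 × 1054 = 237.7 psf; u = γ_w × 1.00 = 62.40 psf.
Total σ_h = 237.7 + 62.40 = 300.1 psf.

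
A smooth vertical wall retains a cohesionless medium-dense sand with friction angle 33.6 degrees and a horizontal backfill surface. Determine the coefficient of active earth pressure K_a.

0.288

K_a = tan²(45° − φ/2) = tan²(28.20°) = 0.2875.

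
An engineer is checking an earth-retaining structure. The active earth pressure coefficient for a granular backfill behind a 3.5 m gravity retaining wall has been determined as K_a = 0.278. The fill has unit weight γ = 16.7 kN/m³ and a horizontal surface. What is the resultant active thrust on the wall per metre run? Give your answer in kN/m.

P = ½ K_a γ H² = 0.5 × 0.278 × 16.7 × 3.5² = 28.44 kN/m.

28.4 kN/m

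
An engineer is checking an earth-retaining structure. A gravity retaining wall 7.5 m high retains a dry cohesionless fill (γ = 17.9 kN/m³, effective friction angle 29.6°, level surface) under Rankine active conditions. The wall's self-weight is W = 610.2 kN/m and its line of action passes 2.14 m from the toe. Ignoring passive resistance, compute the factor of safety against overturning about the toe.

3.06

K_a = tan²(45° − 29.6°/2) = 0.3387.
P_a = ½K_aγH² = 0.5×0.3387×17.9×7.5² = 170.5 kN/m, acting at H/3 = 2.500 m above the base.
Overturning moment M_o = P_a × H/3 = 170.5 × 2.500 = 426.3.
Resisting moment M_r = W × 2.14 = 610.2 × 2.14 = 1306.
FS_overturning = M_r/M_o = 1306/426.3 = 3.063.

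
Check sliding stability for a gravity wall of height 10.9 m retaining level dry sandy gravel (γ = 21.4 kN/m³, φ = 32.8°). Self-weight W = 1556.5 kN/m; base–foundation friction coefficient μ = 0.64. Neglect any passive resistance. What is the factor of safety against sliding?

2.64

K_a = tan²(45° − 32.8°/2) = 0.2973.
P_a = ½K_aγH² = 0.5×0.2973×21.4×10.9² = 377.9 kN/m, acting at H/3 = 3.633 m above the base.
FS_sliding = μW / P_a = 0.64×1556.5 / 377.9 = 2.636.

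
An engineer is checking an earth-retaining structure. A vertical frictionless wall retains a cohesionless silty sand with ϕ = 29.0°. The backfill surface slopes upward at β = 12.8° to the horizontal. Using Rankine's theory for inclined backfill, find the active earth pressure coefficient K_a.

K_a = cos β · (cos β − √(cos²β − cos²φ)) / (cos β + √(cos²β − cos²φ)).
cos β = 0.9751, cos φ = 0.8746, √(cos²β − cos²φ) = 0.4312.
K_a = 0.9751 × (0.9751 − 0.4312)/(0.9751 + 0.4312) = 0.3771.

0.377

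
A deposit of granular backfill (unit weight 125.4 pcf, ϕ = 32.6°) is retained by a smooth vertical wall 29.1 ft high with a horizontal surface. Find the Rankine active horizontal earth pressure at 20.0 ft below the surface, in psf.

K_a = (1 − sin φ)/(1 + sin φ) = 0.2997.
σ_h = K_a γ z = 0.2997 × 125.4 × 20.0 = 751.7 psf.

752 psf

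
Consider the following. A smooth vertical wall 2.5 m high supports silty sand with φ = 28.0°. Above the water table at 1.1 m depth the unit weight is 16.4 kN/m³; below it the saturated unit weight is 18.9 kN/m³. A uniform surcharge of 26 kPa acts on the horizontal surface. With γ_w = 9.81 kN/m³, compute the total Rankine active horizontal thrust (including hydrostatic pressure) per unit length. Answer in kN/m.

49.0 kN/m

K_a = tan²(45° − φ/2) = 0.3610.
γ' = 18.9 − 9.81 = 9.090 kN/m³. h₂ = H − d_w = 1.4 m.
σ'_h: at surface K_a·q = 9.387; at WT K_a(q+γd_w) = 15.90; at base K_a(q+γd_w+γ'h₂) = 20.49 kPa.
P₁ = ½(9.387+15.90)×1.1 = 13.91; P₂ = ½(15.90+20.49)×1.4 = 25.48; P_w = ½γ_w h₂² = 9.614.
Total = 13.91+25.48+9.614 = 49.00 kN/m.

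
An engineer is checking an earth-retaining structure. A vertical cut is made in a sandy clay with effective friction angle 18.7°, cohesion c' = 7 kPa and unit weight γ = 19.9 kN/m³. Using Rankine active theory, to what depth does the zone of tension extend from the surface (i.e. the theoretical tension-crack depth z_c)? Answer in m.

K_a = tan²(45° − 18.7°/2) = 0.5144; √K_a = 0.7173.
The active pressure is zero where K_a γ z = 2c√K_a, so z_c = 2c/(γ√K_a) = 2×7/(19.9×0.7173) = 0.9809 m.

0.981 m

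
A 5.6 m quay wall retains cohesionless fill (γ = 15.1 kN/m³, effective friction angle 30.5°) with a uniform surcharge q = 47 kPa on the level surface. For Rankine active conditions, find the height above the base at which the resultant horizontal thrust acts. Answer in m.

K_a = 0.3267.
Triangular part P₁ = ½K_aγH² = 77.34 at H/3 = 1.867 m; rectangular part P₂ = K_a q H = 85.98 at H/2 = 2.800 m.
ȳ = (P₁·1.867 + P₂·2.800)/(P₁+P₂) = 2.358 m.

2.36 m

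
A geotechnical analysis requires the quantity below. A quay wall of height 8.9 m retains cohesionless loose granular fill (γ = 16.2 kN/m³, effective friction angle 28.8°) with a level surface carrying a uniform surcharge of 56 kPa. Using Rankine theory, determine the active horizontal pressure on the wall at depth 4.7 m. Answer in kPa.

K_a = (1 − sin φ)/(1 + sin φ) = 0.3498.
σ_v = γz + q = 16.2 × 4.7 + 56 = 132.1 kPa.
σ_h = K_a σ_v = 0.3498 × 132.1 = 46.22 kPa.

46.2 kPa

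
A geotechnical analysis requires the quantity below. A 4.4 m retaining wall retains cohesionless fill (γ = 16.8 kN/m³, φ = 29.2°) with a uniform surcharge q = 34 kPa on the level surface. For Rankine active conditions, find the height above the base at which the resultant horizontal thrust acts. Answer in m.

1.82 m

K_a = 0.3442.
Triangular part P₁ = ½K_aγH² = 55.98 at H/3 = 1.467 m; rectangular part P₂ = K_a q H = 51.49 at H/2 = 2.200 m.
ȳ = (P₁·1.467 + P₂·2.200)/(P₁+P₂) = 1.818 m.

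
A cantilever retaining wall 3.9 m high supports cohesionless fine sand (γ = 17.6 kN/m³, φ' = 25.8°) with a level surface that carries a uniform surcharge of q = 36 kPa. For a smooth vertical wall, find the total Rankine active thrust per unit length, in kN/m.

108 kN/m

K_a = tan²(45° − φ/2) = 0.3935.
Soil triangle: ½ K_a γ H² = 0.5×0.3935×17.6×3.9² = 52.67 kN/m.
Surcharge rectangle: K_a q H = 0.3935×36×3.9 = 55.25 kN/m.
Total = 52.67 + 55.25 = 107.9 kN/m.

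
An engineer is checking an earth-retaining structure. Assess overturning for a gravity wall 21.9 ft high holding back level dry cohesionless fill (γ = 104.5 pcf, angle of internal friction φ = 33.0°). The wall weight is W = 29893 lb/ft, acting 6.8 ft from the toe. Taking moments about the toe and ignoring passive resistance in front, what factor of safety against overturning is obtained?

3.77

K_a = tan²(45° − 33.0°/2) = 0.2948.
P_a = ½K_aγH² = 0.5×0.2948×104.5×21.9² = 7388 lb/ft, acting at H/3 = 7.300 ft above the base.
Overturning moment M_o = P_a × H/3 = 7388 × 7.300 = 53930.
Resisting moment M_r = W × 6.8 = 29893 × 6.8 = 203300.
FS_overturning = M_r/M_o = 203300/53930 = 3.769.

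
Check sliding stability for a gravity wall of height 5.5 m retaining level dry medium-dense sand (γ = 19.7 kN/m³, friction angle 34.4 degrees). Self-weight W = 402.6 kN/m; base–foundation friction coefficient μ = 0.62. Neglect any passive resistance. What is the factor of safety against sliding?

3.01

K_a = tan²(45° − 34.4°/2) = 0.2780.
P_a = ½K_aγH² = 0.5×0.2780×19.7×5.5² = 82.83 kN/m, acting at H/3 = 1.833 m above the base.
FS_sliding = μW / P_a = 0.62×402.6 / 82.83 = 3.014.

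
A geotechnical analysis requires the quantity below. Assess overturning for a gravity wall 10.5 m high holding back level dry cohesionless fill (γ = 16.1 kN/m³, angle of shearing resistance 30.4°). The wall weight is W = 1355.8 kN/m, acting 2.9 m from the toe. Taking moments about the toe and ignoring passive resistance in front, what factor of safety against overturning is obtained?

K_a = tan²(45° − 30.4°/2) = 0.3280.
P_a = ½K_aγH² = 0.5×0.3280×16.1×10.5² = 291.1 kN/m, acting at H/3 = 3.500 m above the base.
Overturning moment M_o = P_a × H/3 = 291.1 × 3.500 = 1019.
Resisting moment M_r = W × 2.9 = 1355.8 × 2.9 = 3932.
FS_overturning = M_r/M_o = 3932/1019 = 3.859.

3.86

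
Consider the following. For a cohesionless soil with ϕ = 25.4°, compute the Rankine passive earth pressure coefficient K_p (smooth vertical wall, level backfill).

K_p = (1 + sin φ)/(1 − sin φ) = tan²(45° + 25.4°/2) = 2.502.

2.50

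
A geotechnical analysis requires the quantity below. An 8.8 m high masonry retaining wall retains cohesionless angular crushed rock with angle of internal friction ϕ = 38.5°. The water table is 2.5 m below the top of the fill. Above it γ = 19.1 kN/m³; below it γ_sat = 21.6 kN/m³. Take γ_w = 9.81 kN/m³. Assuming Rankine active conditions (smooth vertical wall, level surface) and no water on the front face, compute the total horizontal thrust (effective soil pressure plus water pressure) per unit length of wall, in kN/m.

K_a = tan²(45° − φ/2) = 0.2327.
γ' = 21.6 − 9.81 = 11.79 kN/m³. Depth below WT = 6.3 m.
σ'_h at WT = K_a γ d_w = 11.11 kPa; at base = 11.11 + K_a γ' × 6.3 = 28.39 kPa.
P₁ (0–2.5 m) = ½×11.11×2.5 = 13.89. P₂ (2.5–8.8 m) = ½(11.11+28.39)×6.3 = 124.4.
P_w = ½ γ_w h₂² = 0.5×9.81×6.3² = 194.7. Total = 13.89+124.4+194.7 = 333.0 kN/m.

333 kN/m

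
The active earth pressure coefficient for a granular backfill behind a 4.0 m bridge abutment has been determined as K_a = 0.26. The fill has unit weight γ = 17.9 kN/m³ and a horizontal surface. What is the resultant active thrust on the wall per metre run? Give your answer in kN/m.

37.2 kN/m

P = ½ K_a γ H² = 0.5 × 0.26 × 17.9 × 4.0² = 37.23 kN/m.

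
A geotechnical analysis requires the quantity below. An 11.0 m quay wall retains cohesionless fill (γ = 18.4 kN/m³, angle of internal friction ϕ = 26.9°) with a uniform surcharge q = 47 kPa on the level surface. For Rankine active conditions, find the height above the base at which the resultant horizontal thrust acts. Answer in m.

K_a = 0.3770.
Triangular part P₁ = ½K_aγH² = 419.7 at H/3 = 3.667 m; rectangular part P₂ = K_a q H = 194.9 at H/2 = 5.500 m.
ȳ = (P₁·3.667 + P₂·5.500)/(P₁+P₂) = 4.248 m.

4.25 m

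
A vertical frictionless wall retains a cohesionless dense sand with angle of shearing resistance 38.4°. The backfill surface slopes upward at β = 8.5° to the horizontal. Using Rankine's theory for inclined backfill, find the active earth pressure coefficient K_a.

0.240

K_a = cos β · (cos β − √(cos²β − cos²φ)) / (cos β + √(cos²β − cos²φ)).
cos β = 0.9890, cos φ = 0.7837, √(cos²β − cos²φ) = 0.6033.
K_a = 0.9890 × (0.9890 − 0.6033)/(0.9890 + 0.6033) = 0.2396.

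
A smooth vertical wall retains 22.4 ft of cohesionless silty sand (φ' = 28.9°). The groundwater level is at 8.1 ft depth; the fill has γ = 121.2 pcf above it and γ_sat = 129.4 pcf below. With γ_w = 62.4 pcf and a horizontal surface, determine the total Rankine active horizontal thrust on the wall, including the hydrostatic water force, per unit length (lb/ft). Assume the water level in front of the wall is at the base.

15000 lb/ft

K_a = tan²(45° − φ/2) = 0.3484.
γ' = 129.4 − 62.4 = 67.00 pcf. Depth below WT = 14.3 ft.
σ'_h at WT = K_a γ d_w = 342.0 psf; at base = 342.0 + K_a γ' × 14.3 = 675.8 psf.
P₁ (0–8.1 ft) = ½×342.0×8.1 = 1385. P₂ (8.1–22.4 ft) = ½(342.0+675.8)×14.3 = 7277.
P_w = ½ γ_w h₂² = 0.5×62.4×14.3² = 6380. Total = 1385+7277+6380 = 15040 lb/ft.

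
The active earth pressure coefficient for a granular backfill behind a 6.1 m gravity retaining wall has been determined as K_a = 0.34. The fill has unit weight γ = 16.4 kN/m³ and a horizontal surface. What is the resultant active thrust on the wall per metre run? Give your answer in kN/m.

P = ½ K_a γ H² = 0.5 × 0.34 × 16.4 × 6.1² = 103.7 kN/m.

104 kN/m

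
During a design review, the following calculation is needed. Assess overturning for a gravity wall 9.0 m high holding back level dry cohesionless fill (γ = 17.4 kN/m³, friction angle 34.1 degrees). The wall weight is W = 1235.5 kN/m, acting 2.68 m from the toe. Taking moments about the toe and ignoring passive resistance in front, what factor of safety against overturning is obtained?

K_a = tan²(45° − 34.1°/2) = 0.2815.
P_a = ½K_aγH² = 0.5×0.2815×17.4×9.0² = 198.4 kN/m, acting at H/3 = 3.000 m above the base.
Overturning moment M_o = P_a × H/3 = 198.4 × 3.000 = 595.2.
Resisting moment M_r = W × 2.68 = 1235.5 × 2.68 = 3311.
FS_overturning = M_r/M_o = 3311/595.2 = 5.563.

5.56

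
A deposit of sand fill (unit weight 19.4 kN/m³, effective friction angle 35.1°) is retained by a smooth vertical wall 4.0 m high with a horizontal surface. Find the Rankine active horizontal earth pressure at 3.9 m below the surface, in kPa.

20.4 kPa

K_a = (1 − sin φ)/(1 + sin φ) = 0.2698.
σ_h = K_a γ z = 0.2698 × 19.4 × 3.9 = 20.42 kPa.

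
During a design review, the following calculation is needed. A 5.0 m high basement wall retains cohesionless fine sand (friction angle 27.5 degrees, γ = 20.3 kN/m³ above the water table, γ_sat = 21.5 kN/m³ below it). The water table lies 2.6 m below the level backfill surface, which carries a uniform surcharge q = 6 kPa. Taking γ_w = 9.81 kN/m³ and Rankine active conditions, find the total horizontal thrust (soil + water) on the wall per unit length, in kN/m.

K_a = tan²(45° − φ/2) = 0.3682.
γ' = 21.5 − 9.81 = 11.69 kN/m³. h₂ = H − d_w = 2.4 m.
σ'_h: at surface K_a·q = 2.209; at WT K_a(q+γd_w) = 21.64; at base K_a(q+γd_w+γ'h₂) = 31.98 kPa.
P₁ = ½(2.209+21.64)×2.6 = 31.01; P₂ = ½(21.64+31.98)×2.4 = 64.34; P_w = ½γ_w h₂² = 28.25.
Total = 31.01+64.34+28.25 = 123.6 kN/m.

124 kN/m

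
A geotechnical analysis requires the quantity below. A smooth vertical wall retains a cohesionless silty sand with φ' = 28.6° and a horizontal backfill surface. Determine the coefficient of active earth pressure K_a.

0.353

K_a = (1 − sin φ)/(1 + sin φ) = (1 − sin 28.6°)/(1 + sin 28.6°) = 0.3525.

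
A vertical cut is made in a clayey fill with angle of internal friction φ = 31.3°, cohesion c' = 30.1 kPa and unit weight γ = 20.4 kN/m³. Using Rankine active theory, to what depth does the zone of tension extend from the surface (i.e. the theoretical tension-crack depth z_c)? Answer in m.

K_a = tan²(45° − 31.3°/2) = 0.3162; √K_a = 0.5623.
The active pressure is zero where K_a γ z = 2c√K_a, so z_c = 2c/(γ√K_a) = 2×30.1/(20.4×0.5623) = 5.248 m.

5.25 m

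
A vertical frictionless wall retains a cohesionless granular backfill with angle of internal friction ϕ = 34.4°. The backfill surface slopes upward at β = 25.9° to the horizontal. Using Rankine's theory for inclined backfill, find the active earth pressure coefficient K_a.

0.387

K_a = cos β · (cos β − √(cos²β − cos²φ)) / (cos β + √(cos²β − cos²φ)).
cos β = 0.8996, cos φ = 0.8251, √(cos²β − cos²φ) = 0.3583.
K_a = 0.8996 × (0.8996 − 0.3583)/(0.8996 + 0.3583) = 0.3871.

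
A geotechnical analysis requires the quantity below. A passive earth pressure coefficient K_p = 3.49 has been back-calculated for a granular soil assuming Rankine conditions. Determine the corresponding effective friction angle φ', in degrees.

33.7°

K_p = (1+sin φ)/(1−sin φ) ⇒ sin φ = (K_p − 1)/(K_p + 1) = 0.5546.
φ = arcsin(0.5546) = 33.68°.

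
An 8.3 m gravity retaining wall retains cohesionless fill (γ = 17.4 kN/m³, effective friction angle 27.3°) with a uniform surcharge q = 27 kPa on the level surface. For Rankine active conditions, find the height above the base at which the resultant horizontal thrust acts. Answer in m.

K_a = 0.3711.
Triangular part P₁ = ½K_aγH² = 222.4 at H/3 = 2.767 m; rectangular part P₂ = K_a q H = 83.17 at H/2 = 4.150 m.
ȳ = (P₁·2.767 + P₂·4.150)/(P₁+P₂) = 3.143 m.

3.14 m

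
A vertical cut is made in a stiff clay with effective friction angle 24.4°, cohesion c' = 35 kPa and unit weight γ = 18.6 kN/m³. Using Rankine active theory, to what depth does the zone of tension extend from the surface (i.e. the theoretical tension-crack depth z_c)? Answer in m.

5.84 m

K_a = tan²(45° − 24.4°/2) = 0.4153; √K_a = 0.6445.
The active pressure is zero where K_a γ z = 2c√K_a, so z_c = 2c/(γ√K_a) = 2×35/(18.6×0.6445) = 5.840 m.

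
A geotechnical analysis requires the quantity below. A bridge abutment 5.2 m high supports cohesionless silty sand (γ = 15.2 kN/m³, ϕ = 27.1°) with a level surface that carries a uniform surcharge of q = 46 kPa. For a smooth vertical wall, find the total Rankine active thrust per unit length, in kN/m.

K_a = tan²(45° − φ/2) = 0.3741.
Soil triangle: ½ K_a γ H² = 0.5×0.3741×15.2×5.2² = 76.87 kN/m.
Surcharge rectangle: K_a q H = 0.3741×46×5.2 = 89.47 kN/m.
Total = 76.87 + 89.47 = 166.3 kN/m.

166 kN/m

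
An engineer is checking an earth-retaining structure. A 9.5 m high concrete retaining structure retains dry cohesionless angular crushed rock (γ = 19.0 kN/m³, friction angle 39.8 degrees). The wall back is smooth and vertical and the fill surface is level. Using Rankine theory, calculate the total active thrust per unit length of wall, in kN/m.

K_a = tan²(45° − φ/2) = 0.2194.
P_a = ½ K_a γ H² = 0.5 × 0.2194 × 19.0 × 9.5² = 188.1 kN/m.

188 kN/m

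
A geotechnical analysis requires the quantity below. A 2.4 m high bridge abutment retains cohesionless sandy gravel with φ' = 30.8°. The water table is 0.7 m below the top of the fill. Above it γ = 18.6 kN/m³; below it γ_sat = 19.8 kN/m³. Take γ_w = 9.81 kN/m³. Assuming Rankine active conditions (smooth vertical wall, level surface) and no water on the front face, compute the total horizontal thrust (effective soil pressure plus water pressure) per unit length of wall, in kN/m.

K_a = tan²(45° − φ/2) = 0.3227.
γ' = 19.8 − 9.81 = 9.990 kN/m³. Depth below WT = 1.7 m.
σ'_h at WT = K_a γ d_w = 4.202 kPa; at base = 4.202 + K_a γ' × 1.7 = 9.682 kPa.
P₁ (0–0.7 m) = ½×4.202×0.7 = 1.471. P₂ (0.7–2.4 m) = ½(4.202+9.682)×1.7 = 11.80.
P_w = ½ γ_w h₂² = 0.5×9.81×1.7² = 14.18. Total = 1.471+11.80+14.18 = 27.45 kN/m.

27.4 kN/m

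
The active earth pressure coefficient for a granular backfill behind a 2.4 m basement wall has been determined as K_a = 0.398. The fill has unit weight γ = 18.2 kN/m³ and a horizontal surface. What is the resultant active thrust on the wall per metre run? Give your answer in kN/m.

P = ½ K_a γ H² = 0.5 × 0.398 × 18.2 × 2.4² = 20.86 kN/m.

20.9 kN/m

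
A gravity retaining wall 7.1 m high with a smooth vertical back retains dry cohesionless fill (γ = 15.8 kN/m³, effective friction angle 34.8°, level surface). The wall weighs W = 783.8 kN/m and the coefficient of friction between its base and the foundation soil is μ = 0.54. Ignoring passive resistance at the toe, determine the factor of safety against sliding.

3.89

K_a = tan²(45° − 34.8°/2) = 0.2733.
P_a = ½K_aγH² = 0.5×0.2733×15.8×7.1² = 108.8 kN/m, acting at H/3 = 2.367 m above the base.
FS_sliding = μW / P_a = 0.54×783.8 / 108.8 = 3.889.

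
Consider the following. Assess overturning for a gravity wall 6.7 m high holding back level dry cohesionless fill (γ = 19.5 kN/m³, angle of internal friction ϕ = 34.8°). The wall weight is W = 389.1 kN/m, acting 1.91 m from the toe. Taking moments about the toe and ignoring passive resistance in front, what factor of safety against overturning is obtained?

2.78

K_a = tan²(45° − 34.8°/2) = 0.2733.
P_a = ½K_aγH² = 0.5×0.2733×19.5×6.7² = 119.6 kN/m, acting at H/3 = 2.233 m above the base.
Overturning moment M_o = P_a × H/3 = 119.6 × 2.233 = 267.2.
Resisting moment M_r = W × 1.91 = 389.1 × 1.91 = 743.2.
FS_overturning = M_r/M_o = 743.2/267.2 = 2.782.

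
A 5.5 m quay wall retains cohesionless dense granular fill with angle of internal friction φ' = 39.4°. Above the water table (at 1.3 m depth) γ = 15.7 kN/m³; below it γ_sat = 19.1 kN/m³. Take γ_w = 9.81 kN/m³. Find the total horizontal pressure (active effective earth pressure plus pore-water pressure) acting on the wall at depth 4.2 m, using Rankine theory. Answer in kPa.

39.0 kPa

K_a = (1 − sin φ)/(1 + sin φ) = 0.2234.
γ' = 19.1 − 9.81 = 9.290 kN/m³.
Effective vertical stress at 4.2 m: σ'_v = 15.7×1.3 + 9.290×2.90 = 47.35 kPa.
σ'_h = K_a σ'_v = 0.2234 × 47.35 = 10.58 kPa; u = γ_w × 2.90 = 28.45 kPa.
Total σ_h = 10.58 + 28.45 = 39.03 kPa.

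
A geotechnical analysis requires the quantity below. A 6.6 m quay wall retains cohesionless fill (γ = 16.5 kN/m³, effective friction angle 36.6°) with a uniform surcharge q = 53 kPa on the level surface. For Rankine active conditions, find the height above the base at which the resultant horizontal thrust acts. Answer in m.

K_a = 0.2530.
Triangular part P₁ = ½K_aγH² = 90.90 at H/3 = 2.200 m; rectangular part P₂ = K_a q H = 88.48 at H/2 = 3.300 m.
ȳ = (P₁·2.200 + P₂·3.300)/(P₁+P₂) = 2.743 m.

2.74 m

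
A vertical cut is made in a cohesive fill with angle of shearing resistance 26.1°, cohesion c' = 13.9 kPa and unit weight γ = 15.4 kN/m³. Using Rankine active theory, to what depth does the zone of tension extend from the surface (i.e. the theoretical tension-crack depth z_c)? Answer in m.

K_a = tan²(45° − 26.1°/2) = 0.3889; √K_a = 0.6237.
The active pressure is zero where K_a γ z = 2c√K_a, so z_c = 2c/(γ√K_a) = 2×13.9/(15.4×0.6237) = 2.895 m.

2.89 m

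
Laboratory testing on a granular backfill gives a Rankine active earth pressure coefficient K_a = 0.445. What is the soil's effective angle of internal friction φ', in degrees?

22.6°

K_a = tan²(45° − φ/2) ⇒ 45° − φ/2 = arctan(√0.445) = 33.71°.
φ = 2(45° − 33.71°) = 22.59°.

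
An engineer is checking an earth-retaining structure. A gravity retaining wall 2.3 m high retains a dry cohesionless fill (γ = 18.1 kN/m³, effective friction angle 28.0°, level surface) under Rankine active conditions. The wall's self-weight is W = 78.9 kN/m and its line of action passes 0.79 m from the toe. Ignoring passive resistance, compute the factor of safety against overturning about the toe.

4.70

K_a = tan²(45° − 28.0°/2) = 0.3610.
P_a = ½K_aγH² = 0.5×0.3610×18.1×2.3² = 17.28 kN/m, acting at H/3 = 0.7667 m above the base.
Overturning moment M_o = P_a × H/3 = 17.28 × 0.7667 = 13.25.
Resisting moment M_r = W × 0.79 = 78.9 × 0.79 = 62.33.
FS_overturning = M_r/M_o = 62.33/13.25 = 4.704.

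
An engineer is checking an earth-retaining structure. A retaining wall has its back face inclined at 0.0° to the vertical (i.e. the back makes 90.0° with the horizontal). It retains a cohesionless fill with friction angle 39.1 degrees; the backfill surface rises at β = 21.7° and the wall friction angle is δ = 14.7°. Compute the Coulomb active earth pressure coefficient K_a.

K_a = sin²(α+φ) / [sin²α · sin(α−δ) · (1 + √{sin(φ+δ)sin(φ−β) / (sin(α−δ)sin(α+β))})²].
With α = 90.0°, φ = 39.1°, δ = 14.7°, β = 21.7°: K_a = 0.2701.

0.270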